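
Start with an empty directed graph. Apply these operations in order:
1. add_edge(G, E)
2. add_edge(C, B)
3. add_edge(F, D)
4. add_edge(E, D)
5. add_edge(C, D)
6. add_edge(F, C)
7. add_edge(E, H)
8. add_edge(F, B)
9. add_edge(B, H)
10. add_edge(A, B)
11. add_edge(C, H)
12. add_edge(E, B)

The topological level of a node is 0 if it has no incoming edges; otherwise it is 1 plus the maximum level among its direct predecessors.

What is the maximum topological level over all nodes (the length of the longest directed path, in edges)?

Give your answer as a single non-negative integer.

Op 1: add_edge(G, E). Edges now: 1
Op 2: add_edge(C, B). Edges now: 2
Op 3: add_edge(F, D). Edges now: 3
Op 4: add_edge(E, D). Edges now: 4
Op 5: add_edge(C, D). Edges now: 5
Op 6: add_edge(F, C). Edges now: 6
Op 7: add_edge(E, H). Edges now: 7
Op 8: add_edge(F, B). Edges now: 8
Op 9: add_edge(B, H). Edges now: 9
Op 10: add_edge(A, B). Edges now: 10
Op 11: add_edge(C, H). Edges now: 11
Op 12: add_edge(E, B). Edges now: 12
Compute levels (Kahn BFS):
  sources (in-degree 0): A, F, G
  process A: level=0
    A->B: in-degree(B)=3, level(B)>=1
  process F: level=0
    F->B: in-degree(B)=2, level(B)>=1
    F->C: in-degree(C)=0, level(C)=1, enqueue
    F->D: in-degree(D)=2, level(D)>=1
  process G: level=0
    G->E: in-degree(E)=0, level(E)=1, enqueue
  process C: level=1
    C->B: in-degree(B)=1, level(B)>=2
    C->D: in-degree(D)=1, level(D)>=2
    C->H: in-degree(H)=2, level(H)>=2
  process E: level=1
    E->B: in-degree(B)=0, level(B)=2, enqueue
    E->D: in-degree(D)=0, level(D)=2, enqueue
    E->H: in-degree(H)=1, level(H)>=2
  process B: level=2
    B->H: in-degree(H)=0, level(H)=3, enqueue
  process D: level=2
  process H: level=3
All levels: A:0, B:2, C:1, D:2, E:1, F:0, G:0, H:3
max level = 3

Answer: 3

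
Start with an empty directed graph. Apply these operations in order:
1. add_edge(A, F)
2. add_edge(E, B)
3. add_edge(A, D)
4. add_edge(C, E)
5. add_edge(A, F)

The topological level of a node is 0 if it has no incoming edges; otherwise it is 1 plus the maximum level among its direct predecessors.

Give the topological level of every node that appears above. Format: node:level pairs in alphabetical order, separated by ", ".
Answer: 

Op 1: add_edge(A, F). Edges now: 1
Op 2: add_edge(E, B). Edges now: 2
Op 3: add_edge(A, D). Edges now: 3
Op 4: add_edge(C, E). Edges now: 4
Op 5: add_edge(A, F) (duplicate, no change). Edges now: 4
Compute levels (Kahn BFS):
  sources (in-degree 0): A, C
  process A: level=0
    A->D: in-degree(D)=0, level(D)=1, enqueue
    A->F: in-degree(F)=0, level(F)=1, enqueue
  process C: level=0
    C->E: in-degree(E)=0, level(E)=1, enqueue
  process D: level=1
  process F: level=1
  process E: level=1
    E->B: in-degree(B)=0, level(B)=2, enqueue
  process B: level=2
All levels: A:0, B:2, C:0, D:1, E:1, F:1

Answer: A:0, B:2, C:0, D:1, E:1, F:1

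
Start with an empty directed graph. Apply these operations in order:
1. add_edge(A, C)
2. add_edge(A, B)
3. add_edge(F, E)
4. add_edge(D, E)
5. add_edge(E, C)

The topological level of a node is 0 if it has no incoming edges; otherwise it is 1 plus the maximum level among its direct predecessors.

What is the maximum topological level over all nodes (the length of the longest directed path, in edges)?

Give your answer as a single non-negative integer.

Answer: 2

Derivation:
Op 1: add_edge(A, C). Edges now: 1
Op 2: add_edge(A, B). Edges now: 2
Op 3: add_edge(F, E). Edges now: 3
Op 4: add_edge(D, E). Edges now: 4
Op 5: add_edge(E, C). Edges now: 5
Compute levels (Kahn BFS):
  sources (in-degree 0): A, D, F
  process A: level=0
    A->B: in-degree(B)=0, level(B)=1, enqueue
    A->C: in-degree(C)=1, level(C)>=1
  process D: level=0
    D->E: in-degree(E)=1, level(E)>=1
  process F: level=0
    F->E: in-degree(E)=0, level(E)=1, enqueue
  process B: level=1
  process E: level=1
    E->C: in-degree(C)=0, level(C)=2, enqueue
  process C: level=2
All levels: A:0, B:1, C:2, D:0, E:1, F:0
max level = 2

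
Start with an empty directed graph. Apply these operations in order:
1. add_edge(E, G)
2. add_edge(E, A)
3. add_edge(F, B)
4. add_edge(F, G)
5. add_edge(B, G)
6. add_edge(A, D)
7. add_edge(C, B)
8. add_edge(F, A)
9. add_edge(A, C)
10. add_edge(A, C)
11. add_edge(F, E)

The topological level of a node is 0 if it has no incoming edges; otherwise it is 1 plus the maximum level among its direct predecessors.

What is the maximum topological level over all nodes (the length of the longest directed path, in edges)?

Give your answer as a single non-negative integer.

Answer: 5

Derivation:
Op 1: add_edge(E, G). Edges now: 1
Op 2: add_edge(E, A). Edges now: 2
Op 3: add_edge(F, B). Edges now: 3
Op 4: add_edge(F, G). Edges now: 4
Op 5: add_edge(B, G). Edges now: 5
Op 6: add_edge(A, D). Edges now: 6
Op 7: add_edge(C, B). Edges now: 7
Op 8: add_edge(F, A). Edges now: 8
Op 9: add_edge(A, C). Edges now: 9
Op 10: add_edge(A, C) (duplicate, no change). Edges now: 9
Op 11: add_edge(F, E). Edges now: 10
Compute levels (Kahn BFS):
  sources (in-degree 0): F
  process F: level=0
    F->A: in-degree(A)=1, level(A)>=1
    F->B: in-degree(B)=1, level(B)>=1
    F->E: in-degree(E)=0, level(E)=1, enqueue
    F->G: in-degree(G)=2, level(G)>=1
  process E: level=1
    E->A: in-degree(A)=0, level(A)=2, enqueue
    E->G: in-degree(G)=1, level(G)>=2
  process A: level=2
    A->C: in-degree(C)=0, level(C)=3, enqueue
    A->D: in-degree(D)=0, level(D)=3, enqueue
  process C: level=3
    C->B: in-degree(B)=0, level(B)=4, enqueue
  process D: level=3
  process B: level=4
    B->G: in-degree(G)=0, level(G)=5, enqueue
  process G: level=5
All levels: A:2, B:4, C:3, D:3, E:1, F:0, G:5
max level = 5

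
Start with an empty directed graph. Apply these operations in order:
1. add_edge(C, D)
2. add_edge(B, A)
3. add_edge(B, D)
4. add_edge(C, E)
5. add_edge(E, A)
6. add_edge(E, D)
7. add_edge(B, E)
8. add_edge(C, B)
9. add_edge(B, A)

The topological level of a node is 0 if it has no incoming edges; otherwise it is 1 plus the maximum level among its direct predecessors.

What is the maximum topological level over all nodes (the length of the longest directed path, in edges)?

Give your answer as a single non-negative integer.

Answer: 3

Derivation:
Op 1: add_edge(C, D). Edges now: 1
Op 2: add_edge(B, A). Edges now: 2
Op 3: add_edge(B, D). Edges now: 3
Op 4: add_edge(C, E). Edges now: 4
Op 5: add_edge(E, A). Edges now: 5
Op 6: add_edge(E, D). Edges now: 6
Op 7: add_edge(B, E). Edges now: 7
Op 8: add_edge(C, B). Edges now: 8
Op 9: add_edge(B, A) (duplicate, no change). Edges now: 8
Compute levels (Kahn BFS):
  sources (in-degree 0): C
  process C: level=0
    C->B: in-degree(B)=0, level(B)=1, enqueue
    C->D: in-degree(D)=2, level(D)>=1
    C->E: in-degree(E)=1, level(E)>=1
  process B: level=1
    B->A: in-degree(A)=1, level(A)>=2
    B->D: in-degree(D)=1, level(D)>=2
    B->E: in-degree(E)=0, level(E)=2, enqueue
  process E: level=2
    E->A: in-degree(A)=0, level(A)=3, enqueue
    E->D: in-degree(D)=0, level(D)=3, enqueue
  process A: level=3
  process D: level=3
All levels: A:3, B:1, C:0, D:3, E:2
max level = 3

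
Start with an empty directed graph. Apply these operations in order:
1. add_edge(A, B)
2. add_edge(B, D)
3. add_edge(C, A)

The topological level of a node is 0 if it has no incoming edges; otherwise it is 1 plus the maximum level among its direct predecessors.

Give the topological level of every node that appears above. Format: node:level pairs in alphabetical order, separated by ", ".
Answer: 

Answer: A:1, B:2, C:0, D:3

Derivation:
Op 1: add_edge(A, B). Edges now: 1
Op 2: add_edge(B, D). Edges now: 2
Op 3: add_edge(C, A). Edges now: 3
Compute levels (Kahn BFS):
  sources (in-degree 0): C
  process C: level=0
    C->A: in-degree(A)=0, level(A)=1, enqueue
  process A: level=1
    A->B: in-degree(B)=0, level(B)=2, enqueue
  process B: level=2
    B->D: in-degree(D)=0, level(D)=3, enqueue
  process D: level=3
All levels: A:1, B:2, C:0, D:3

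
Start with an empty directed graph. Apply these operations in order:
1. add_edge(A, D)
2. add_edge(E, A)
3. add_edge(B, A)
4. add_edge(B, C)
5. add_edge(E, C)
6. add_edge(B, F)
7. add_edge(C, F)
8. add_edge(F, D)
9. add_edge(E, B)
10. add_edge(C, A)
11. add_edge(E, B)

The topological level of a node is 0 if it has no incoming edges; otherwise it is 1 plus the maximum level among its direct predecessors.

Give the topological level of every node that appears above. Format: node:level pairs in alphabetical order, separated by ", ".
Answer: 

Answer: A:3, B:1, C:2, D:4, E:0, F:3

Derivation:
Op 1: add_edge(A, D). Edges now: 1
Op 2: add_edge(E, A). Edges now: 2
Op 3: add_edge(B, A). Edges now: 3
Op 4: add_edge(B, C). Edges now: 4
Op 5: add_edge(E, C). Edges now: 5
Op 6: add_edge(B, F). Edges now: 6
Op 7: add_edge(C, F). Edges now: 7
Op 8: add_edge(F, D). Edges now: 8
Op 9: add_edge(E, B). Edges now: 9
Op 10: add_edge(C, A). Edges now: 10
Op 11: add_edge(E, B) (duplicate, no change). Edges now: 10
Compute levels (Kahn BFS):
  sources (in-degree 0): E
  process E: level=0
    E->A: in-degree(A)=2, level(A)>=1
    E->B: in-degree(B)=0, level(B)=1, enqueue
    E->C: in-degree(C)=1, level(C)>=1
  process B: level=1
    B->A: in-degree(A)=1, level(A)>=2
    B->C: in-degree(C)=0, level(C)=2, enqueue
    B->F: in-degree(F)=1, level(F)>=2
  process C: level=2
    C->A: in-degree(A)=0, level(A)=3, enqueue
    C->F: in-degree(F)=0, level(F)=3, enqueue
  process A: level=3
    A->D: in-degree(D)=1, level(D)>=4
  process F: level=3
    F->D: in-degree(D)=0, level(D)=4, enqueue
  process D: level=4
All levels: A:3, B:1, C:2, D:4, E:0, F:3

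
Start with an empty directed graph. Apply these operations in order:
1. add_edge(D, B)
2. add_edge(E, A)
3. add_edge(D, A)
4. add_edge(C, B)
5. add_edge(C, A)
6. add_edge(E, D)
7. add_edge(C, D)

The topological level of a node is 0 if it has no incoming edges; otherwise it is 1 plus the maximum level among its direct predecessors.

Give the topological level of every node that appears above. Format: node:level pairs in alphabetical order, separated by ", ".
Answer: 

Op 1: add_edge(D, B). Edges now: 1
Op 2: add_edge(E, A). Edges now: 2
Op 3: add_edge(D, A). Edges now: 3
Op 4: add_edge(C, B). Edges now: 4
Op 5: add_edge(C, A). Edges now: 5
Op 6: add_edge(E, D). Edges now: 6
Op 7: add_edge(C, D). Edges now: 7
Compute levels (Kahn BFS):
  sources (in-degree 0): C, E
  process C: level=0
    C->A: in-degree(A)=2, level(A)>=1
    C->B: in-degree(B)=1, level(B)>=1
    C->D: in-degree(D)=1, level(D)>=1
  process E: level=0
    E->A: in-degree(A)=1, level(A)>=1
    E->D: in-degree(D)=0, level(D)=1, enqueue
  process D: level=1
    D->A: in-degree(A)=0, level(A)=2, enqueue
    D->B: in-degree(B)=0, level(B)=2, enqueue
  process A: level=2
  process B: level=2
All levels: A:2, B:2, C:0, D:1, E:0

Answer: A:2, B:2, C:0, D:1, E:0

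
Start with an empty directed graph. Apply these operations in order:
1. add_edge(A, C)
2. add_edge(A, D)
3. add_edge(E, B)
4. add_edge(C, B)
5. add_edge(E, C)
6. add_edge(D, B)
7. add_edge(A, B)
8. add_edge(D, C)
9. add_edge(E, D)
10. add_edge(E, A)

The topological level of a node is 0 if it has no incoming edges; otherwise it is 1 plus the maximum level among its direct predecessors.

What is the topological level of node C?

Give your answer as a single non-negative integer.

Answer: 3

Derivation:
Op 1: add_edge(A, C). Edges now: 1
Op 2: add_edge(A, D). Edges now: 2
Op 3: add_edge(E, B). Edges now: 3
Op 4: add_edge(C, B). Edges now: 4
Op 5: add_edge(E, C). Edges now: 5
Op 6: add_edge(D, B). Edges now: 6
Op 7: add_edge(A, B). Edges now: 7
Op 8: add_edge(D, C). Edges now: 8
Op 9: add_edge(E, D). Edges now: 9
Op 10: add_edge(E, A). Edges now: 10
Compute levels (Kahn BFS):
  sources (in-degree 0): E
  process E: level=0
    E->A: in-degree(A)=0, level(A)=1, enqueue
    E->B: in-degree(B)=3, level(B)>=1
    E->C: in-degree(C)=2, level(C)>=1
    E->D: in-degree(D)=1, level(D)>=1
  process A: level=1
    A->B: in-degree(B)=2, level(B)>=2
    A->C: in-degree(C)=1, level(C)>=2
    A->D: in-degree(D)=0, level(D)=2, enqueue
  process D: level=2
    D->B: in-degree(B)=1, level(B)>=3
    D->C: in-degree(C)=0, level(C)=3, enqueue
  process C: level=3
    C->B: in-degree(B)=0, level(B)=4, enqueue
  process B: level=4
All levels: A:1, B:4, C:3, D:2, E:0
level(C) = 3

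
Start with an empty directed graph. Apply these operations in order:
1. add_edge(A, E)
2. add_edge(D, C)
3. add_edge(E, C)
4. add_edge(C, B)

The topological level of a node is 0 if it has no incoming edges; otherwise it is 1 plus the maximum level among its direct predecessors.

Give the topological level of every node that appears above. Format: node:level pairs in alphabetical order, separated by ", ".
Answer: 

Answer: A:0, B:3, C:2, D:0, E:1

Derivation:
Op 1: add_edge(A, E). Edges now: 1
Op 2: add_edge(D, C). Edges now: 2
Op 3: add_edge(E, C). Edges now: 3
Op 4: add_edge(C, B). Edges now: 4
Compute levels (Kahn BFS):
  sources (in-degree 0): A, D
  process A: level=0
    A->E: in-degree(E)=0, level(E)=1, enqueue
  process D: level=0
    D->C: in-degree(C)=1, level(C)>=1
  process E: level=1
    E->C: in-degree(C)=0, level(C)=2, enqueue
  process C: level=2
    C->B: in-degree(B)=0, level(B)=3, enqueue
  process B: level=3
All levels: A:0, B:3, C:2, D:0, E:1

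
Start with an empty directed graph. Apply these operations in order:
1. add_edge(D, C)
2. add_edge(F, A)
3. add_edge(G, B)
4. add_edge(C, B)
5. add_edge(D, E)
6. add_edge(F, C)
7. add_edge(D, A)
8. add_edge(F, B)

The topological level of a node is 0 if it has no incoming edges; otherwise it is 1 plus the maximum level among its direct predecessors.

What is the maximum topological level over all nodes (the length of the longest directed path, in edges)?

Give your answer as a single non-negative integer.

Op 1: add_edge(D, C). Edges now: 1
Op 2: add_edge(F, A). Edges now: 2
Op 3: add_edge(G, B). Edges now: 3
Op 4: add_edge(C, B). Edges now: 4
Op 5: add_edge(D, E). Edges now: 5
Op 6: add_edge(F, C). Edges now: 6
Op 7: add_edge(D, A). Edges now: 7
Op 8: add_edge(F, B). Edges now: 8
Compute levels (Kahn BFS):
  sources (in-degree 0): D, F, G
  process D: level=0
    D->A: in-degree(A)=1, level(A)>=1
    D->C: in-degree(C)=1, level(C)>=1
    D->E: in-degree(E)=0, level(E)=1, enqueue
  process F: level=0
    F->A: in-degree(A)=0, level(A)=1, enqueue
    F->B: in-degree(B)=2, level(B)>=1
    F->C: in-degree(C)=0, level(C)=1, enqueue
  process G: level=0
    G->B: in-degree(B)=1, level(B)>=1
  process E: level=1
  process A: level=1
  process C: level=1
    C->B: in-degree(B)=0, level(B)=2, enqueue
  process B: level=2
All levels: A:1, B:2, C:1, D:0, E:1, F:0, G:0
max level = 2

Answer: 2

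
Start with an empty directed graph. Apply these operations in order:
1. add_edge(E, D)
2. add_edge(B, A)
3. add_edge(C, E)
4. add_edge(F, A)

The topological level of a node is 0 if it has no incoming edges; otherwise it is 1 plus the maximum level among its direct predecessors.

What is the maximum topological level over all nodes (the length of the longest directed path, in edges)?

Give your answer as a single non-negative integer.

Op 1: add_edge(E, D). Edges now: 1
Op 2: add_edge(B, A). Edges now: 2
Op 3: add_edge(C, E). Edges now: 3
Op 4: add_edge(F, A). Edges now: 4
Compute levels (Kahn BFS):
  sources (in-degree 0): B, C, F
  process B: level=0
    B->A: in-degree(A)=1, level(A)>=1
  process C: level=0
    C->E: in-degree(E)=0, level(E)=1, enqueue
  process F: level=0
    F->A: in-degree(A)=0, level(A)=1, enqueue
  process E: level=1
    E->D: in-degree(D)=0, level(D)=2, enqueue
  process A: level=1
  process D: level=2
All levels: A:1, B:0, C:0, D:2, E:1, F:0
max level = 2

Answer: 2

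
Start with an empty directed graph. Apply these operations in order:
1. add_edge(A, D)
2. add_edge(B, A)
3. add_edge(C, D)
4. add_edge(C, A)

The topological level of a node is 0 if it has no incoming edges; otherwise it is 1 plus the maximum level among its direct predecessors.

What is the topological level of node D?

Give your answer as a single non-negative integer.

Op 1: add_edge(A, D). Edges now: 1
Op 2: add_edge(B, A). Edges now: 2
Op 3: add_edge(C, D). Edges now: 3
Op 4: add_edge(C, A). Edges now: 4
Compute levels (Kahn BFS):
  sources (in-degree 0): B, C
  process B: level=0
    B->A: in-degree(A)=1, level(A)>=1
  process C: level=0
    C->A: in-degree(A)=0, level(A)=1, enqueue
    C->D: in-degree(D)=1, level(D)>=1
  process A: level=1
    A->D: in-degree(D)=0, level(D)=2, enqueue
  process D: level=2
All levels: A:1, B:0, C:0, D:2
level(D) = 2

Answer: 2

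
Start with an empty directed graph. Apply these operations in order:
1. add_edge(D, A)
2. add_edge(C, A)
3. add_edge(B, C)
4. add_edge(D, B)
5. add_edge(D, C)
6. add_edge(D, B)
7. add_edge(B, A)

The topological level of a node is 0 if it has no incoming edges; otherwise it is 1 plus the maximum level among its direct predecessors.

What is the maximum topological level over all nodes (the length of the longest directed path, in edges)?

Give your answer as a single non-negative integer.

Answer: 3

Derivation:
Op 1: add_edge(D, A). Edges now: 1
Op 2: add_edge(C, A). Edges now: 2
Op 3: add_edge(B, C). Edges now: 3
Op 4: add_edge(D, B). Edges now: 4
Op 5: add_edge(D, C). Edges now: 5
Op 6: add_edge(D, B) (duplicate, no change). Edges now: 5
Op 7: add_edge(B, A). Edges now: 6
Compute levels (Kahn BFS):
  sources (in-degree 0): D
  process D: level=0
    D->A: in-degree(A)=2, level(A)>=1
    D->B: in-degree(B)=0, level(B)=1, enqueue
    D->C: in-degree(C)=1, level(C)>=1
  process B: level=1
    B->A: in-degree(A)=1, level(A)>=2
    B->C: in-degree(C)=0, level(C)=2, enqueue
  process C: level=2
    C->A: in-degree(A)=0, level(A)=3, enqueue
  process A: level=3
All levels: A:3, B:1, C:2, D:0
max level = 3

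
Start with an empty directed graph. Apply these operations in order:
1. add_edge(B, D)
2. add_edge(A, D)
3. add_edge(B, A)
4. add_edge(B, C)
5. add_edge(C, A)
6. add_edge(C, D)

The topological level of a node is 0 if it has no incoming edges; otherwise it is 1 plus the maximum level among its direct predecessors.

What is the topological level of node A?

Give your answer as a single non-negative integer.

Answer: 2

Derivation:
Op 1: add_edge(B, D). Edges now: 1
Op 2: add_edge(A, D). Edges now: 2
Op 3: add_edge(B, A). Edges now: 3
Op 4: add_edge(B, C). Edges now: 4
Op 5: add_edge(C, A). Edges now: 5
Op 6: add_edge(C, D). Edges now: 6
Compute levels (Kahn BFS):
  sources (in-degree 0): B
  process B: level=0
    B->A: in-degree(A)=1, level(A)>=1
    B->C: in-degree(C)=0, level(C)=1, enqueue
    B->D: in-degree(D)=2, level(D)>=1
  process C: level=1
    C->A: in-degree(A)=0, level(A)=2, enqueue
    C->D: in-degree(D)=1, level(D)>=2
  process A: level=2
    A->D: in-degree(D)=0, level(D)=3, enqueue
  process D: level=3
All levels: A:2, B:0, C:1, D:3
level(A) = 2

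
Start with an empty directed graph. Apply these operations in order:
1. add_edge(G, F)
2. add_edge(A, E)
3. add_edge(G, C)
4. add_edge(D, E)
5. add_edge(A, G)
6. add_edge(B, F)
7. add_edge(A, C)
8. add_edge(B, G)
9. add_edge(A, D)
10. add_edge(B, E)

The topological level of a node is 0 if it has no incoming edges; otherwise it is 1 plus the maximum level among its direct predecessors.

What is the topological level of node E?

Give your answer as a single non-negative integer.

Answer: 2

Derivation:
Op 1: add_edge(G, F). Edges now: 1
Op 2: add_edge(A, E). Edges now: 2
Op 3: add_edge(G, C). Edges now: 3
Op 4: add_edge(D, E). Edges now: 4
Op 5: add_edge(A, G). Edges now: 5
Op 6: add_edge(B, F). Edges now: 6
Op 7: add_edge(A, C). Edges now: 7
Op 8: add_edge(B, G). Edges now: 8
Op 9: add_edge(A, D). Edges now: 9
Op 10: add_edge(B, E). Edges now: 10
Compute levels (Kahn BFS):
  sources (in-degree 0): A, B
  process A: level=0
    A->C: in-degree(C)=1, level(C)>=1
    A->D: in-degree(D)=0, level(D)=1, enqueue
    A->E: in-degree(E)=2, level(E)>=1
    A->G: in-degree(G)=1, level(G)>=1
  process B: level=0
    B->E: in-degree(E)=1, level(E)>=1
    B->F: in-degree(F)=1, level(F)>=1
    B->G: in-degree(G)=0, level(G)=1, enqueue
  process D: level=1
    D->E: in-degree(E)=0, level(E)=2, enqueue
  process G: level=1
    G->C: in-degree(C)=0, level(C)=2, enqueue
    G->F: in-degree(F)=0, level(F)=2, enqueue
  process E: level=2
  process C: level=2
  process F: level=2
All levels: A:0, B:0, C:2, D:1, E:2, F:2, G:1
level(E) = 2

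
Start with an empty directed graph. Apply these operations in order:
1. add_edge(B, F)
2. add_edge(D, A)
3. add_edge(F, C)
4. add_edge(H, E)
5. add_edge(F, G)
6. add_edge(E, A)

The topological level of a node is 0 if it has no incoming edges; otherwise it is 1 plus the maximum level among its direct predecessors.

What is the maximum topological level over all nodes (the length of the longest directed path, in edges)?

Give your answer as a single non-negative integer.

Answer: 2

Derivation:
Op 1: add_edge(B, F). Edges now: 1
Op 2: add_edge(D, A). Edges now: 2
Op 3: add_edge(F, C). Edges now: 3
Op 4: add_edge(H, E). Edges now: 4
Op 5: add_edge(F, G). Edges now: 5
Op 6: add_edge(E, A). Edges now: 6
Compute levels (Kahn BFS):
  sources (in-degree 0): B, D, H
  process B: level=0
    B->F: in-degree(F)=0, level(F)=1, enqueue
  process D: level=0
    D->A: in-degree(A)=1, level(A)>=1
  process H: level=0
    H->E: in-degree(E)=0, level(E)=1, enqueue
  process F: level=1
    F->C: in-degree(C)=0, level(C)=2, enqueue
    F->G: in-degree(G)=0, level(G)=2, enqueue
  process E: level=1
    E->A: in-degree(A)=0, level(A)=2, enqueue
  process C: level=2
  process G: level=2
  process A: level=2
All levels: A:2, B:0, C:2, D:0, E:1, F:1, G:2, H:0
max level = 2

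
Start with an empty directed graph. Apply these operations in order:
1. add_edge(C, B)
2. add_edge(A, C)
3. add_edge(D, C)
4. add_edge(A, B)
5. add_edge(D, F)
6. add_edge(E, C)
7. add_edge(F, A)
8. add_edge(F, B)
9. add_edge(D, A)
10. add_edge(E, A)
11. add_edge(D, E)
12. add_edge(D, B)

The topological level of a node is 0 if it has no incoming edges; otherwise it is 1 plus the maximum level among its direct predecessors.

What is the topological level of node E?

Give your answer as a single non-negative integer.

Answer: 1

Derivation:
Op 1: add_edge(C, B). Edges now: 1
Op 2: add_edge(A, C). Edges now: 2
Op 3: add_edge(D, C). Edges now: 3
Op 4: add_edge(A, B). Edges now: 4
Op 5: add_edge(D, F). Edges now: 5
Op 6: add_edge(E, C). Edges now: 6
Op 7: add_edge(F, A). Edges now: 7
Op 8: add_edge(F, B). Edges now: 8
Op 9: add_edge(D, A). Edges now: 9
Op 10: add_edge(E, A). Edges now: 10
Op 11: add_edge(D, E). Edges now: 11
Op 12: add_edge(D, B). Edges now: 12
Compute levels (Kahn BFS):
  sources (in-degree 0): D
  process D: level=0
    D->A: in-degree(A)=2, level(A)>=1
    D->B: in-degree(B)=3, level(B)>=1
    D->C: in-degree(C)=2, level(C)>=1
    D->E: in-degree(E)=0, level(E)=1, enqueue
    D->F: in-degree(F)=0, level(F)=1, enqueue
  process E: level=1
    E->A: in-degree(A)=1, level(A)>=2
    E->C: in-degree(C)=1, level(C)>=2
  process F: level=1
    F->A: in-degree(A)=0, level(A)=2, enqueue
    F->B: in-degree(B)=2, level(B)>=2
  process A: level=2
    A->B: in-degree(B)=1, level(B)>=3
    A->C: in-degree(C)=0, level(C)=3, enqueue
  process C: level=3
    C->B: in-degree(B)=0, level(B)=4, enqueue
  process B: level=4
All levels: A:2, B:4, C:3, D:0, E:1, F:1
level(E) = 1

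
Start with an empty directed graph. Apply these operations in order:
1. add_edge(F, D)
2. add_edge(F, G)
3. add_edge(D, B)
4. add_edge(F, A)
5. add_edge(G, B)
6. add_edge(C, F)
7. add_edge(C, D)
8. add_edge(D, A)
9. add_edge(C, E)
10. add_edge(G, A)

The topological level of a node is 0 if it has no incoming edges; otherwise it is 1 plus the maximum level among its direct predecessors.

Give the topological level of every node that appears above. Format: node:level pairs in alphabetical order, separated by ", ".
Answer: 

Answer: A:3, B:3, C:0, D:2, E:1, F:1, G:2

Derivation:
Op 1: add_edge(F, D). Edges now: 1
Op 2: add_edge(F, G). Edges now: 2
Op 3: add_edge(D, B). Edges now: 3
Op 4: add_edge(F, A). Edges now: 4
Op 5: add_edge(G, B). Edges now: 5
Op 6: add_edge(C, F). Edges now: 6
Op 7: add_edge(C, D). Edges now: 7
Op 8: add_edge(D, A). Edges now: 8
Op 9: add_edge(C, E). Edges now: 9
Op 10: add_edge(G, A). Edges now: 10
Compute levels (Kahn BFS):
  sources (in-degree 0): C
  process C: level=0
    C->D: in-degree(D)=1, level(D)>=1
    C->E: in-degree(E)=0, level(E)=1, enqueue
    C->F: in-degree(F)=0, level(F)=1, enqueue
  process E: level=1
  process F: level=1
    F->A: in-degree(A)=2, level(A)>=2
    F->D: in-degree(D)=0, level(D)=2, enqueue
    F->G: in-degree(G)=0, level(G)=2, enqueue
  process D: level=2
    D->A: in-degree(A)=1, level(A)>=3
    D->B: in-degree(B)=1, level(B)>=3
  process G: level=2
    G->A: in-degree(A)=0, level(A)=3, enqueue
    G->B: in-degree(B)=0, level(B)=3, enqueue
  process A: level=3
  process B: level=3
All levels: A:3, B:3, C:0, D:2, E:1, F:1, G:2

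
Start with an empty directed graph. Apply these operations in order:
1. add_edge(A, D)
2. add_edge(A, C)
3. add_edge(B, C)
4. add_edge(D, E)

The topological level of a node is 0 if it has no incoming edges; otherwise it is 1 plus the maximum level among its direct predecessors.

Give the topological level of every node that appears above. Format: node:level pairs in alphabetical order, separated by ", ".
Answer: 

Answer: A:0, B:0, C:1, D:1, E:2

Derivation:
Op 1: add_edge(A, D). Edges now: 1
Op 2: add_edge(A, C). Edges now: 2
Op 3: add_edge(B, C). Edges now: 3
Op 4: add_edge(D, E). Edges now: 4
Compute levels (Kahn BFS):
  sources (in-degree 0): A, B
  process A: level=0
    A->C: in-degree(C)=1, level(C)>=1
    A->D: in-degree(D)=0, level(D)=1, enqueue
  process B: level=0
    B->C: in-degree(C)=0, level(C)=1, enqueue
  process D: level=1
    D->E: in-degree(E)=0, level(E)=2, enqueue
  process C: level=1
  process E: level=2
All levels: A:0, B:0, C:1, D:1, E:2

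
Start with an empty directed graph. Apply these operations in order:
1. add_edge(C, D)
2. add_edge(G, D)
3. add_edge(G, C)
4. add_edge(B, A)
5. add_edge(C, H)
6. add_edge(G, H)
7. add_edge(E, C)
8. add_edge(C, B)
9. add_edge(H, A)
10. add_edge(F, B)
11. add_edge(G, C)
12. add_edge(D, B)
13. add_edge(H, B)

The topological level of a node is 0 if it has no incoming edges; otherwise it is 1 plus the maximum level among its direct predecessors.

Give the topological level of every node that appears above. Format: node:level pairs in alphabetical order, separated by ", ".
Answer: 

Answer: A:4, B:3, C:1, D:2, E:0, F:0, G:0, H:2

Derivation:
Op 1: add_edge(C, D). Edges now: 1
Op 2: add_edge(G, D). Edges now: 2
Op 3: add_edge(G, C). Edges now: 3
Op 4: add_edge(B, A). Edges now: 4
Op 5: add_edge(C, H). Edges now: 5
Op 6: add_edge(G, H). Edges now: 6
Op 7: add_edge(E, C). Edges now: 7
Op 8: add_edge(C, B). Edges now: 8
Op 9: add_edge(H, A). Edges now: 9
Op 10: add_edge(F, B). Edges now: 10
Op 11: add_edge(G, C) (duplicate, no change). Edges now: 10
Op 12: add_edge(D, B). Edges now: 11
Op 13: add_edge(H, B). Edges now: 12
Compute levels (Kahn BFS):
  sources (in-degree 0): E, F, G
  process E: level=0
    E->C: in-degree(C)=1, level(C)>=1
  process F: level=0
    F->B: in-degree(B)=3, level(B)>=1
  process G: level=0
    G->C: in-degree(C)=0, level(C)=1, enqueue
    G->D: in-degree(D)=1, level(D)>=1
    G->H: in-degree(H)=1, level(H)>=1
  process C: level=1
    C->B: in-degree(B)=2, level(B)>=2
    C->D: in-degree(D)=0, level(D)=2, enqueue
    C->H: in-degree(H)=0, level(H)=2, enqueue
  process D: level=2
    D->B: in-degree(B)=1, level(B)>=3
  process H: level=2
    H->A: in-degree(A)=1, level(A)>=3
    H->B: in-degree(B)=0, level(B)=3, enqueue
  process B: level=3
    B->A: in-degree(A)=0, level(A)=4, enqueue
  process A: level=4
All levels: A:4, B:3, C:1, D:2, E:0, F:0, G:0, H:2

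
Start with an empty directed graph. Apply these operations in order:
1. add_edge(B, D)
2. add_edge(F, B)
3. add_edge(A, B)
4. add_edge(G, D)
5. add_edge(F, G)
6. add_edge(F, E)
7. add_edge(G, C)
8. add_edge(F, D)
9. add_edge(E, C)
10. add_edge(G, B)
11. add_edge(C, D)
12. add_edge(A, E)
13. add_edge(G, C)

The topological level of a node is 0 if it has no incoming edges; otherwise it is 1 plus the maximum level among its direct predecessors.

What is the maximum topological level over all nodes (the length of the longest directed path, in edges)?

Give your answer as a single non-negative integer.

Op 1: add_edge(B, D). Edges now: 1
Op 2: add_edge(F, B). Edges now: 2
Op 3: add_edge(A, B). Edges now: 3
Op 4: add_edge(G, D). Edges now: 4
Op 5: add_edge(F, G). Edges now: 5
Op 6: add_edge(F, E). Edges now: 6
Op 7: add_edge(G, C). Edges now: 7
Op 8: add_edge(F, D). Edges now: 8
Op 9: add_edge(E, C). Edges now: 9
Op 10: add_edge(G, B). Edges now: 10
Op 11: add_edge(C, D). Edges now: 11
Op 12: add_edge(A, E). Edges now: 12
Op 13: add_edge(G, C) (duplicate, no change). Edges now: 12
Compute levels (Kahn BFS):
  sources (in-degree 0): A, F
  process A: level=0
    A->B: in-degree(B)=2, level(B)>=1
    A->E: in-degree(E)=1, level(E)>=1
  process F: level=0
    F->B: in-degree(B)=1, level(B)>=1
    F->D: in-degree(D)=3, level(D)>=1
    F->E: in-degree(E)=0, level(E)=1, enqueue
    F->G: in-degree(G)=0, level(G)=1, enqueue
  process E: level=1
    E->C: in-degree(C)=1, level(C)>=2
  process G: level=1
    G->B: in-degree(B)=0, level(B)=2, enqueue
    G->C: in-degree(C)=0, level(C)=2, enqueue
    G->D: in-degree(D)=2, level(D)>=2
  process B: level=2
    B->D: in-degree(D)=1, level(D)>=3
  process C: level=2
    C->D: in-degree(D)=0, level(D)=3, enqueue
  process D: level=3
All levels: A:0, B:2, C:2, D:3, E:1, F:0, G:1
max level = 3

Answer: 3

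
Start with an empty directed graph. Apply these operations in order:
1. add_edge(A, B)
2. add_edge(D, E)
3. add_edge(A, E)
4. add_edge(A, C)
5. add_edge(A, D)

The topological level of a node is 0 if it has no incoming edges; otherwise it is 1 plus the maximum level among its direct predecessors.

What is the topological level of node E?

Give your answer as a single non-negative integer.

Answer: 2

Derivation:
Op 1: add_edge(A, B). Edges now: 1
Op 2: add_edge(D, E). Edges now: 2
Op 3: add_edge(A, E). Edges now: 3
Op 4: add_edge(A, C). Edges now: 4
Op 5: add_edge(A, D). Edges now: 5
Compute levels (Kahn BFS):
  sources (in-degree 0): A
  process A: level=0
    A->B: in-degree(B)=0, level(B)=1, enqueue
    A->C: in-degree(C)=0, level(C)=1, enqueue
    A->D: in-degree(D)=0, level(D)=1, enqueue
    A->E: in-degree(E)=1, level(E)>=1
  process B: level=1
  process C: level=1
  process D: level=1
    D->E: in-degree(E)=0, level(E)=2, enqueue
  process E: level=2
All levels: A:0, B:1, C:1, D:1, E:2
level(E) = 2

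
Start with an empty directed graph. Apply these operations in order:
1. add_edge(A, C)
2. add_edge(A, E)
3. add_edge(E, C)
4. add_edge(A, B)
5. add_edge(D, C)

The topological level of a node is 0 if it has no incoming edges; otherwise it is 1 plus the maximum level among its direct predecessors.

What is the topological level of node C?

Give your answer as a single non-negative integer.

Op 1: add_edge(A, C). Edges now: 1
Op 2: add_edge(A, E). Edges now: 2
Op 3: add_edge(E, C). Edges now: 3
Op 4: add_edge(A, B). Edges now: 4
Op 5: add_edge(D, C). Edges now: 5
Compute levels (Kahn BFS):
  sources (in-degree 0): A, D
  process A: level=0
    A->B: in-degree(B)=0, level(B)=1, enqueue
    A->C: in-degree(C)=2, level(C)>=1
    A->E: in-degree(E)=0, level(E)=1, enqueue
  process D: level=0
    D->C: in-degree(C)=1, level(C)>=1
  process B: level=1
  process E: level=1
    E->C: in-degree(C)=0, level(C)=2, enqueue
  process C: level=2
All levels: A:0, B:1, C:2, D:0, E:1
level(C) = 2

Answer: 2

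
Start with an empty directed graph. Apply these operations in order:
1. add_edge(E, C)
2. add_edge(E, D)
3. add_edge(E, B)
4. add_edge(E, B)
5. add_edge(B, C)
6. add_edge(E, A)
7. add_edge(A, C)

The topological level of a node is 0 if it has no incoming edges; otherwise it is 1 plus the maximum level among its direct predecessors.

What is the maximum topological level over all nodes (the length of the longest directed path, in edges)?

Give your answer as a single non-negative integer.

Op 1: add_edge(E, C). Edges now: 1
Op 2: add_edge(E, D). Edges now: 2
Op 3: add_edge(E, B). Edges now: 3
Op 4: add_edge(E, B) (duplicate, no change). Edges now: 3
Op 5: add_edge(B, C). Edges now: 4
Op 6: add_edge(E, A). Edges now: 5
Op 7: add_edge(A, C). Edges now: 6
Compute levels (Kahn BFS):
  sources (in-degree 0): E
  process E: level=0
    E->A: in-degree(A)=0, level(A)=1, enqueue
    E->B: in-degree(B)=0, level(B)=1, enqueue
    E->C: in-degree(C)=2, level(C)>=1
    E->D: in-degree(D)=0, level(D)=1, enqueue
  process A: level=1
    A->C: in-degree(C)=1, level(C)>=2
  process B: level=1
    B->C: in-degree(C)=0, level(C)=2, enqueue
  process D: level=1
  process C: level=2
All levels: A:1, B:1, C:2, D:1, E:0
max level = 2

Answer: 2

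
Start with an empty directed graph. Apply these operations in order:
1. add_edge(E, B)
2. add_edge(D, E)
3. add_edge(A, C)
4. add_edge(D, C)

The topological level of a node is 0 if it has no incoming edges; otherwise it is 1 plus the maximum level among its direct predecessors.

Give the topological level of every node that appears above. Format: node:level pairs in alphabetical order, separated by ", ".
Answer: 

Op 1: add_edge(E, B). Edges now: 1
Op 2: add_edge(D, E). Edges now: 2
Op 3: add_edge(A, C). Edges now: 3
Op 4: add_edge(D, C). Edges now: 4
Compute levels (Kahn BFS):
  sources (in-degree 0): A, D
  process A: level=0
    A->C: in-degree(C)=1, level(C)>=1
  process D: level=0
    D->C: in-degree(C)=0, level(C)=1, enqueue
    D->E: in-degree(E)=0, level(E)=1, enqueue
  process C: level=1
  process E: level=1
    E->B: in-degree(B)=0, level(B)=2, enqueue
  process B: level=2
All levels: A:0, B:2, C:1, D:0, E:1

Answer: A:0, B:2, C:1, D:0, E:1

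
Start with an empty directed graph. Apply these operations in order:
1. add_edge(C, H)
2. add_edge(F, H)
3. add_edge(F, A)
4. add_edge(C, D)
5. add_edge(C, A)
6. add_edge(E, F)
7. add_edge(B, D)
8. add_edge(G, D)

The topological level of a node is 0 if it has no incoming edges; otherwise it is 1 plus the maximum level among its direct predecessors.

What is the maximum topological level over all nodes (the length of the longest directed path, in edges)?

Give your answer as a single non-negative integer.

Op 1: add_edge(C, H). Edges now: 1
Op 2: add_edge(F, H). Edges now: 2
Op 3: add_edge(F, A). Edges now: 3
Op 4: add_edge(C, D). Edges now: 4
Op 5: add_edge(C, A). Edges now: 5
Op 6: add_edge(E, F). Edges now: 6
Op 7: add_edge(B, D). Edges now: 7
Op 8: add_edge(G, D). Edges now: 8
Compute levels (Kahn BFS):
  sources (in-degree 0): B, C, E, G
  process B: level=0
    B->D: in-degree(D)=2, level(D)>=1
  process C: level=0
    C->A: in-degree(A)=1, level(A)>=1
    C->D: in-degree(D)=1, level(D)>=1
    C->H: in-degree(H)=1, level(H)>=1
  process E: level=0
    E->F: in-degree(F)=0, level(F)=1, enqueue
  process G: level=0
    G->D: in-degree(D)=0, level(D)=1, enqueue
  process F: level=1
    F->A: in-degree(A)=0, level(A)=2, enqueue
    F->H: in-degree(H)=0, level(H)=2, enqueue
  process D: level=1
  process A: level=2
  process H: level=2
All levels: A:2, B:0, C:0, D:1, E:0, F:1, G:0, H:2
max level = 2

Answer: 2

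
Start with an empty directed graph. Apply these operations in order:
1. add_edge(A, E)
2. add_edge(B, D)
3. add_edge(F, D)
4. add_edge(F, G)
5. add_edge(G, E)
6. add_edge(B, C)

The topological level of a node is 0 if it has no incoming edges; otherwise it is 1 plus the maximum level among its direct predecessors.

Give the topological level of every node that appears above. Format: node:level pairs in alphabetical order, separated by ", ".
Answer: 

Answer: A:0, B:0, C:1, D:1, E:2, F:0, G:1

Derivation:
Op 1: add_edge(A, E). Edges now: 1
Op 2: add_edge(B, D). Edges now: 2
Op 3: add_edge(F, D). Edges now: 3
Op 4: add_edge(F, G). Edges now: 4
Op 5: add_edge(G, E). Edges now: 5
Op 6: add_edge(B, C). Edges now: 6
Compute levels (Kahn BFS):
  sources (in-degree 0): A, B, F
  process A: level=0
    A->E: in-degree(E)=1, level(E)>=1
  process B: level=0
    B->C: in-degree(C)=0, level(C)=1, enqueue
    B->D: in-degree(D)=1, level(D)>=1
  process F: level=0
    F->D: in-degree(D)=0, level(D)=1, enqueue
    F->G: in-degree(G)=0, level(G)=1, enqueue
  process C: level=1
  process D: level=1
  process G: level=1
    G->E: in-degree(E)=0, level(E)=2, enqueue
  process E: level=2
All levels: A:0, B:0, C:1, D:1, E:2, F:0, G:1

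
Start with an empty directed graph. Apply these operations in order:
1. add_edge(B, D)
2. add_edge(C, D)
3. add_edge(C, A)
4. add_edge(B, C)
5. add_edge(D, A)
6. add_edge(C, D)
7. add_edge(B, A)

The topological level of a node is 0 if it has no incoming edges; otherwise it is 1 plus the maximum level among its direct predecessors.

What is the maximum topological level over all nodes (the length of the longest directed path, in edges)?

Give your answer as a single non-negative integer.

Op 1: add_edge(B, D). Edges now: 1
Op 2: add_edge(C, D). Edges now: 2
Op 3: add_edge(C, A). Edges now: 3
Op 4: add_edge(B, C). Edges now: 4
Op 5: add_edge(D, A). Edges now: 5
Op 6: add_edge(C, D) (duplicate, no change). Edges now: 5
Op 7: add_edge(B, A). Edges now: 6
Compute levels (Kahn BFS):
  sources (in-degree 0): B
  process B: level=0
    B->A: in-degree(A)=2, level(A)>=1
    B->C: in-degree(C)=0, level(C)=1, enqueue
    B->D: in-degree(D)=1, level(D)>=1
  process C: level=1
    C->A: in-degree(A)=1, level(A)>=2
    C->D: in-degree(D)=0, level(D)=2, enqueue
  process D: level=2
    D->A: in-degree(A)=0, level(A)=3, enqueue
  process A: level=3
All levels: A:3, B:0, C:1, D:2
max level = 3

Answer: 3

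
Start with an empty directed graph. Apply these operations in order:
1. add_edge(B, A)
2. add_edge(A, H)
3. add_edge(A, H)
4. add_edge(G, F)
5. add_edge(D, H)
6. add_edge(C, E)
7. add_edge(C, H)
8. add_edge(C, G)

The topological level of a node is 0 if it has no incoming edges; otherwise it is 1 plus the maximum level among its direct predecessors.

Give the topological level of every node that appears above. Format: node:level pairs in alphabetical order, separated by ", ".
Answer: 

Answer: A:1, B:0, C:0, D:0, E:1, F:2, G:1, H:2

Derivation:
Op 1: add_edge(B, A). Edges now: 1
Op 2: add_edge(A, H). Edges now: 2
Op 3: add_edge(A, H) (duplicate, no change). Edges now: 2
Op 4: add_edge(G, F). Edges now: 3
Op 5: add_edge(D, H). Edges now: 4
Op 6: add_edge(C, E). Edges now: 5
Op 7: add_edge(C, H). Edges now: 6
Op 8: add_edge(C, G). Edges now: 7
Compute levels (Kahn BFS):
  sources (in-degree 0): B, C, D
  process B: level=0
    B->A: in-degree(A)=0, level(A)=1, enqueue
  process C: level=0
    C->E: in-degree(E)=0, level(E)=1, enqueue
    C->G: in-degree(G)=0, level(G)=1, enqueue
    C->H: in-degree(H)=2, level(H)>=1
  process D: level=0
    D->H: in-degree(H)=1, level(H)>=1
  process A: level=1
    A->H: in-degree(H)=0, level(H)=2, enqueue
  process E: level=1
  process G: level=1
    G->F: in-degree(F)=0, level(F)=2, enqueue
  process H: level=2
  process F: level=2
All levels: A:1, B:0, C:0, D:0, E:1, F:2, G:1, H:2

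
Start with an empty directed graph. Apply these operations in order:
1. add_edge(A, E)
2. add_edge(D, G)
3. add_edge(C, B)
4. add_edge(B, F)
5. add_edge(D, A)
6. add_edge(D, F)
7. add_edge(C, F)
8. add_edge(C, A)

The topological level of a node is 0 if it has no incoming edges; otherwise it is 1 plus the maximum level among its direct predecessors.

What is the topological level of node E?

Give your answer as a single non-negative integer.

Answer: 2

Derivation:
Op 1: add_edge(A, E). Edges now: 1
Op 2: add_edge(D, G). Edges now: 2
Op 3: add_edge(C, B). Edges now: 3
Op 4: add_edge(B, F). Edges now: 4
Op 5: add_edge(D, A). Edges now: 5
Op 6: add_edge(D, F). Edges now: 6
Op 7: add_edge(C, F). Edges now: 7
Op 8: add_edge(C, A). Edges now: 8
Compute levels (Kahn BFS):
  sources (in-degree 0): C, D
  process C: level=0
    C->A: in-degree(A)=1, level(A)>=1
    C->B: in-degree(B)=0, level(B)=1, enqueue
    C->F: in-degree(F)=2, level(F)>=1
  process D: level=0
    D->A: in-degree(A)=0, level(A)=1, enqueue
    D->F: in-degree(F)=1, level(F)>=1
    D->G: in-degree(G)=0, level(G)=1, enqueue
  process B: level=1
    B->F: in-degree(F)=0, level(F)=2, enqueue
  process A: level=1
    A->E: in-degree(E)=0, level(E)=2, enqueue
  process G: level=1
  process F: level=2
  process E: level=2
All levels: A:1, B:1, C:0, D:0, E:2, F:2, G:1
level(E) = 2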